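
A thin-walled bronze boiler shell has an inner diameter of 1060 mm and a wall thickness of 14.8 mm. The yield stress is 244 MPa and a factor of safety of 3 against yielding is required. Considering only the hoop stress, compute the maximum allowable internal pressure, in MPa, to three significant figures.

p_allow = 2.27 MPa

σ_allow = 244/3 = 81.33 MPa.
σ_h = pD/(2t) → p_allow = 2σ_allow t/D = 2×81.33×14.8/1060 = 2.271 MPa.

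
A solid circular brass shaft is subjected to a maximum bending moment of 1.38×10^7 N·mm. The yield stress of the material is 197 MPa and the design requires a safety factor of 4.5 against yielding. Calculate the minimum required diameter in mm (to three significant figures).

d = 148 mm

σ_allow = 197/4.5 = 43.78 MPa.
For a solid circular section σ = 32M/(πd³), so d³ = 32M/(π σ_allow) = 32×1.3800×10^7/(π×43.78) = 3.211×10^6 mm³.
d = 147.5 mm.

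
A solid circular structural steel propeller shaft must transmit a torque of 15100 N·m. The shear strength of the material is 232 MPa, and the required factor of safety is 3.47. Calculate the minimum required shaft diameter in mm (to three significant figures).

Allowable shear stress τ_allow = 232/3.47 = 66.86 MPa.
For a solid shaft τ = 16T/(πd³), so d³ = 16T/(π τ_allow) = 16×1.5100×10^7/(π×66.86) = 1.150×10^6 mm³.
d = (1.150×10^6)^(1/3) = 104.8 mm.

d = 105 mm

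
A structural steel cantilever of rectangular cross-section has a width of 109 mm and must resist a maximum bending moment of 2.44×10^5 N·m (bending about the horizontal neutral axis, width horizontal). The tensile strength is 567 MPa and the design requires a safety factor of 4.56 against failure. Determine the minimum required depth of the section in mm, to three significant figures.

h = 329 mm

σ_allow = 567/4.56 = 124.3 MPa.
For a rectangular section σ = 6M/(bh²), so h² = 6M/(b σ_allow) = 6×2.4400×10^8/(109×124.3) = 108000 mm².
h = 328.7 mm.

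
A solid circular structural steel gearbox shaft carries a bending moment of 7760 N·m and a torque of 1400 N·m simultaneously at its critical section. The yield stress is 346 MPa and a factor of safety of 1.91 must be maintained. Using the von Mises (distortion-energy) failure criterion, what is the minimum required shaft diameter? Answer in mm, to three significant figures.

σ_allow = σ_y/n = 346/1.91 = 181.2 MPa.
For a solid shaft σ_b = 32M/(πd³) and τ = 16T/(πd³), so the von Mises stress is σ' = (16/πd³)·√(4M²+3T²).
√(4M²+3T²) = √(4×(7.760×10^6)² + 3×(1.400×10^6)²) = 1.571×10^7 N·mm.
d³ = 16×1.571×10^7/(π×181.2) = 441600 mm³.
d = 76.15 mm.

d = 76.2 mm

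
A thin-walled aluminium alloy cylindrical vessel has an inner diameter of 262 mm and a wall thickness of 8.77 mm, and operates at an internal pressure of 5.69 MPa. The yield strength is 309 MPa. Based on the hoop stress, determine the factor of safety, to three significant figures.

n = 3.64

σ_h = pD/(2t) = 5.69×262/(2×8.77) = 84.99 MPa.
n = 309/84.99 = 3.636.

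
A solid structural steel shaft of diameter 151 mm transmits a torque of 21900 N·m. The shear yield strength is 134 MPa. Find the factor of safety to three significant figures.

n = 4.14

τ = 16T/(πd³) = 16×2.1900×10^7/(π×151³) = 32.40 MPa.
n = τ_limit/τ = 134/32.40 = 4.136.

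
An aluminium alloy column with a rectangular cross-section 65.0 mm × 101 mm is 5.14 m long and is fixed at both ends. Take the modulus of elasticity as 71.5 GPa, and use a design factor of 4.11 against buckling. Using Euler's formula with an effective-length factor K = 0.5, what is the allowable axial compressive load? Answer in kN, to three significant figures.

P_allow = 60.1 kN

Buckling occurs about the weak axis: I_min = h·b³/12 = 101×65.0³/12 = 2.311×10^6 mm⁴ (b = 65.0 mm is the smaller dimension).
Effective length L_e = KL = 0.5×5.14 m = 2570 mm.
Euler critical load P_cr = π²EI/L_e² = π²×71500×2.311×10^6/2570² = 247000 N.
P_allow = P_cr/n = 247000/4.11 = 60090 N.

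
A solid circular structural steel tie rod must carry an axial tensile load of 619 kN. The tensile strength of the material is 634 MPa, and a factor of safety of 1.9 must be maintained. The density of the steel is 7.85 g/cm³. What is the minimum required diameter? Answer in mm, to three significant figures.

d = 48.6 mm

Allowable stress σ_allow = 634/1.9 = 333.7 MPa.
Required area A = F/σ_allow = 619000/333.7 = 1855 mm².
A = πd²/4 → d = √(4A/π) = 48.60 mm.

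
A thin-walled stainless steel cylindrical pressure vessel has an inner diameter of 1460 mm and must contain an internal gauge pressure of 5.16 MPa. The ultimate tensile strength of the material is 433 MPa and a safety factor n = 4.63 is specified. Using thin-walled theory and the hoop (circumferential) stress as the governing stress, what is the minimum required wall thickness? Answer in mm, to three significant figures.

t = 40.3 mm

σ_allow = 433/4.63 = 93.52 MPa.
Hoop stress σ_h = pD/(2t), so t = pD/(2σ_allow) = 5.16×1460/(2×93.52) = 40.28 mm.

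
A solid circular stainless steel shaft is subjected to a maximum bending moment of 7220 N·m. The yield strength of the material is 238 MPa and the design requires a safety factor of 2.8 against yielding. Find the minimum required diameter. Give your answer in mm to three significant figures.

σ_allow = 238/2.8 = 85.00 MPa.
For a solid circular section σ = 32M/(πd³), so d³ = 32M/(π σ_allow) = 32×7220000/(π×85.00) = 865200 mm³.
d = 95.29 mm.

d = 95.3 mm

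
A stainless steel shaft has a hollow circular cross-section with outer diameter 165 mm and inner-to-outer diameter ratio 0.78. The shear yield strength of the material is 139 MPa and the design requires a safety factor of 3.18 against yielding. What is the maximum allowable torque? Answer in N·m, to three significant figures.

τ_allow = 139/3.18 = 43.71 MPa.
For a hollow shaft T_allow = τ_allow·πd_o³(1−k⁴)/16 with 1−k⁴ = 0.6298, so πd_o³(1−k⁴)/16 = 555500 mm³.
T_allow = 43.71×555500 = 2.428×10^7 N·mm = 24280 N·m.

T_allow = 24300 N·m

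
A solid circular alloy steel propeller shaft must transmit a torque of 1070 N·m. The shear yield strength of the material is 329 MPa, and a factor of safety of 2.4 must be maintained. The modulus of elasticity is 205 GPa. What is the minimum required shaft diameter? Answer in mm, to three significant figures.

Allowable shear stress τ_allow = 329/2.4 = 137.1 MPa.
For a solid shaft τ = 16T/(πd³), so d³ = 16T/(π τ_allow) = 16×1070000/(π×137.1) = 39750 mm³.
d = (39750)^(1/3) = 34.13 mm.

d = 34.1 mm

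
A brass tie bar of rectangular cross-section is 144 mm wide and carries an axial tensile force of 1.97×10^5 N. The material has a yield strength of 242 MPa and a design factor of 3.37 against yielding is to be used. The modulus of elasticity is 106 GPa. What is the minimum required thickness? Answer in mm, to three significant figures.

σ_allow = 242/3.37 = 71.81 MPa.
Required area A = F/σ_allow = 197000/71.81 = 2743 mm².
t = A/w = 2743/144 = 19.05 mm.

t = 19.1 mm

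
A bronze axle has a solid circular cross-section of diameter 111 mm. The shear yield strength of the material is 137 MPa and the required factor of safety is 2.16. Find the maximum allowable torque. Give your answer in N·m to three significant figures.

τ_allow = 137/2.16 = 63.43 MPa.
For a solid shaft T_allow = τ_allow·πd³/16; πd³/16 = π×111³/16 = 268500 mm³.
T_allow = 63.43×268500 = 1.703×10^7 N·mm = 17030 N·m.

T_allow = 17000 N·m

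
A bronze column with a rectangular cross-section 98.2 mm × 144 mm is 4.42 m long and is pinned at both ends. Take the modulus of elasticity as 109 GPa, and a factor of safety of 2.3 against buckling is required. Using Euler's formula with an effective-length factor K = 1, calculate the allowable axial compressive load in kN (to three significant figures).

Buckling occurs about the weak axis: I_min = h·b³/12 = 144×98.2³/12 = 1.136×10^7 mm⁴ (b = 98.2 mm is the smaller dimension).
Effective length L_e = KL = 1×4.42 m = 4420 mm.
Euler critical load P_cr = π²EI/L_e² = π²×109000×1.136×10^7/4420² = 625700 N.
P_allow = P_cr/n = 625700/2.3 = 272100 N.

P_allow = 272 kN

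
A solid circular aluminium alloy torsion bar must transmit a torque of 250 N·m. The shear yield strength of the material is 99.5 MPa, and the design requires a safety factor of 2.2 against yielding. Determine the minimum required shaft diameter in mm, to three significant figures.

d = 30.4 mm

Allowable shear stress τ_allow = 99.5/2.2 = 45.23 MPa.
For a solid shaft τ = 16T/(πd³), so d³ = 16T/(π τ_allow) = 16×250000/(π×45.23) = 28150 mm³.
d = (28150)^(1/3) = 30.42 mm.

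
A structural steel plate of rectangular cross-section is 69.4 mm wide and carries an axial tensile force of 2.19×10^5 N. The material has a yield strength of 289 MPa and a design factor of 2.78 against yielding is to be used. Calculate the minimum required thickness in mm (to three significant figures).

σ_allow = 289/2.78 = 104.0 MPa.
Required area A = F/σ_allow = 219000/104.0 = 2107 mm².
t = A/w = 2107/69.4 = 30.36 mm.

t = 30.4 mm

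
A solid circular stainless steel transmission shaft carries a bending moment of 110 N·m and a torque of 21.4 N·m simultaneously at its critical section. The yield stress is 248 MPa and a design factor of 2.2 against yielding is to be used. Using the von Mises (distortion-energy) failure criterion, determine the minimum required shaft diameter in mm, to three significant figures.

d = 21.6 mm

σ_allow = σ_y/n = 248/2.2 = 112.7 MPa.
For a solid shaft σ_b = 32M/(πd³) and τ = 16T/(πd³), so the von Mises stress is σ' = (16/πd³)·√(4M²+3T²).
√(4M²+3T²) = √(4×(110000)² + 3×(21400)²) = 223100 N·mm.
d³ = 16×223100/(π×112.7) = 10080 mm³.
d = 21.60 mm.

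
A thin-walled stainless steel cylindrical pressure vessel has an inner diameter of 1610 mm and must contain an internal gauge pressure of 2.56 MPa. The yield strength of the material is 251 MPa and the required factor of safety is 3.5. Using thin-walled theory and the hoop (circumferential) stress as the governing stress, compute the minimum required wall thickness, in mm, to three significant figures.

t = 28.7 mm

σ_allow = 251/3.5 = 71.71 MPa.
Hoop stress σ_h = pD/(2t), so t = pD/(2σ_allow) = 2.56×1610/(2×71.71) = 28.74 mm.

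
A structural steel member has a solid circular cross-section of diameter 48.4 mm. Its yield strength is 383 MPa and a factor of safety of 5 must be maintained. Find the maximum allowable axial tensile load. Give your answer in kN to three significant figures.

F_allow = 141 kN

σ_allow = 383/5 = 76.60 MPa.
A = πd²/4 = π×48.4²/4 = 1840 mm².
F_allow = σ_allow × A = 76.60×1840 = 140900 N.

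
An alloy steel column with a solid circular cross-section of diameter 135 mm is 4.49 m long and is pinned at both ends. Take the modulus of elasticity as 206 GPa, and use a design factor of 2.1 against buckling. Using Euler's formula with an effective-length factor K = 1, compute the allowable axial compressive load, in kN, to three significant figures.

P_allow = 783 kN

I = πd⁴/64 = π×135⁴/64 = 1.630×10^7 mm⁴.
Effective length L_e = KL = 1×4.49 m = 4490 mm.
Euler critical load P_cr = π²EI/L_e² = π²×206000×1.630×10^7/4490² = 1.644×10^6 N.
P_allow = P_cr/n = 1.644×10^6/2.1 = 783000 N.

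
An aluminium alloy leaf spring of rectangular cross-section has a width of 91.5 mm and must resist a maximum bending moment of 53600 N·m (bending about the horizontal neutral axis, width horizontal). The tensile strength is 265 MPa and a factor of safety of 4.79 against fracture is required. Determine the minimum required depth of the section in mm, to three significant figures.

σ_allow = 265/4.79 = 55.32 MPa.
For a rectangular section σ = 6M/(bh²), so h² = 6M/(b σ_allow) = 6×5.3600×10^7/(91.5×55.32) = 63530 mm².
h = 252.1 mm.

h = 252 mm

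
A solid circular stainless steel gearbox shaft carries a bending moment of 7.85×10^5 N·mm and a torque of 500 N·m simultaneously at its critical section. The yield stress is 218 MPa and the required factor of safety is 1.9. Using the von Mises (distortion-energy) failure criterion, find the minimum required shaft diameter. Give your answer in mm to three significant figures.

σ_allow = σ_y/n = 218/1.9 = 114.7 MPa.
For a solid shaft σ_b = 32M/(πd³) and τ = 16T/(πd³), so the von Mises stress is σ' = (16/πd³)·√(4M²+3T²).
√(4M²+3T²) = √(4×(785000)² + 3×(500000)²) = 1.793×10^6 N·mm.
d³ = 16×1.793×10^6/(π×114.7) = 79590 mm³.
d = 43.01 mm.

d = 43.0 mm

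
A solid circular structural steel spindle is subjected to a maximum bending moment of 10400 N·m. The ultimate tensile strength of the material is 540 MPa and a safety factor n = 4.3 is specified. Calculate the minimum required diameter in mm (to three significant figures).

σ_allow = 540/4.3 = 125.6 MPa.
For a solid circular section σ = 32M/(πd³), so d³ = 32M/(π σ_allow) = 32×1.0400×10^7/(π×125.6) = 843500 mm³.
d = 94.49 mm.

d = 94.5 mm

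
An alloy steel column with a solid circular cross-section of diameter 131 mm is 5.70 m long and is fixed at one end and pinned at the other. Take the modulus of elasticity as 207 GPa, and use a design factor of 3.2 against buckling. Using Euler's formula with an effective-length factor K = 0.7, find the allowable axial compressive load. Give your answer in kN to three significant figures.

I = πd⁴/64 = π×131⁴/64 = 1.446×10^7 mm⁴.
Effective length L_e = KL = 0.7×5.70 m = 3990 mm.
Euler critical load P_cr = π²EI/L_e² = π²×207000×1.446×10^7/3990² = 1.855×10^6 N.
P_allow = P_cr/n = 1.855×10^6/3.2 = 579700 N.

P_allow = 580 kN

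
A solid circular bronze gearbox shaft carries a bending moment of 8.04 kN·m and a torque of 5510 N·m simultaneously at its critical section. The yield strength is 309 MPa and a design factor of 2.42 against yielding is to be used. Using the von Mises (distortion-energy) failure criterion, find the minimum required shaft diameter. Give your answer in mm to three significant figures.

d = 90.7 mm

σ_allow = σ_y/n = 309/2.42 = 127.7 MPa.
For a solid shaft σ_b = 32M/(πd³) and τ = 16T/(πd³), so the von Mises stress is σ' = (16/πd³)·√(4M²+3T²).
√(4M²+3T²) = √(4×(8.040×10^6)² + 3×(5.510×10^6)²) = 1.870×10^7 N·mm.
d³ = 16×1.870×10^7/(π×127.7) = 745800 mm³.
d = 90.69 mm.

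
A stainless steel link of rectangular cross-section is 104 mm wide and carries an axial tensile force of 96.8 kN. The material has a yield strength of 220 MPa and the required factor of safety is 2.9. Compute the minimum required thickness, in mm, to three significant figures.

t = 12.3 mm

σ_allow = 220/2.9 = 75.86 MPa.
Required area A = F/σ_allow = 96800/75.86 = 1276 mm².
t = A/w = 1276/104 = 12.27 mm.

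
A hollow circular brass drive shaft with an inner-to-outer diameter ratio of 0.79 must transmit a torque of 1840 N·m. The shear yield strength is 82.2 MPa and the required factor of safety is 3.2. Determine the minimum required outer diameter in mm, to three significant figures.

τ_allow = 82.2/3.2 = 25.69 MPa.
For a hollow shaft τ = 16T/[πd_o³(1−k⁴)] with k = 0.79, so 1−k⁴ = 0.6105.
d_o³ = 16T/[π τ_allow (1−k⁴)] = 16×1840000/(π×25.69×0.6105) = 597600 mm³.
d_o = 84.23 mm.

d_o = 84.2 mm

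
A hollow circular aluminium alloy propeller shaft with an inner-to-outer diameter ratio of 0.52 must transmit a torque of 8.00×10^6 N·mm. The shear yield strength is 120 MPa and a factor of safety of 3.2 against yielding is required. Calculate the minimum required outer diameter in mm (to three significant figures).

τ_allow = 120/3.2 = 37.50 MPa.
For a hollow shaft τ = 16T/[πd_o³(1−k⁴)] with k = 0.52, so 1−k⁴ = 0.9269.
d_o³ = 16T/[π τ_allow (1−k⁴)] = 16×8000000/(π×37.50×0.9269) = 1.172×10^6 mm³.
d_o = 105.4 mm.

d_o = 105 mm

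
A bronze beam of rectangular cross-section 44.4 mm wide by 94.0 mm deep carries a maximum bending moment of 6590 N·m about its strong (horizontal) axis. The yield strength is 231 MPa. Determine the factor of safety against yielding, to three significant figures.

n = 2.29

Section modulus S = bh²/6 = 44.4×94.0²/6 = 65390 mm³.
σ = M/S = 6590000/65390 = 100.8 MPa.
n = 231/100.8 = 2.292.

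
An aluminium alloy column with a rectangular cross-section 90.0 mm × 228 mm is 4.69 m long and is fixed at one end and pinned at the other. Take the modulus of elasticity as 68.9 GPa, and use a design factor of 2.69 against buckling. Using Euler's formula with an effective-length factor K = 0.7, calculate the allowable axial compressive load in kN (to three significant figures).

Buckling occurs about the weak axis: I_min = h·b³/12 = 228×90.0³/12 = 1.385×10^7 mm⁴ (b = 90.0 mm is the smaller dimension).
Effective length L_e = KL = 0.7×4.69 m = 3283 mm.
Euler critical load P_cr = π²EI/L_e² = π²×68900×1.385×10^7/3283² = 873900 N.
P_allow = P_cr/n = 873900/2.69 = 324900 N.

P_allow = 325 kN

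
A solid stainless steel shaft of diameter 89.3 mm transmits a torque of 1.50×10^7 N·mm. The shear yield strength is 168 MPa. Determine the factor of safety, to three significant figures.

τ = 16T/(πd³) = 16×1.5000×10^7/(π×89.3³) = 107.3 MPa.
n = τ_limit/τ = 168/107.3 = 1.566.

n = 1.57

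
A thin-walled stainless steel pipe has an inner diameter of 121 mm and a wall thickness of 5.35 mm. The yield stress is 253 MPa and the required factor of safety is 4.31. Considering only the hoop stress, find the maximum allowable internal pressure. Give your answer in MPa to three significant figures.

p_allow = 5.19 MPa

σ_allow = 253/4.31 = 58.70 MPa.
σ_h = pD/(2t) → p_allow = 2σ_allow t/D = 2×58.70×5.35/121 = 5.191 MPa.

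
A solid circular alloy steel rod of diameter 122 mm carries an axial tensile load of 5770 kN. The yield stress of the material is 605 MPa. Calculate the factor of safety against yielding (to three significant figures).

A = πd²/4 = 11690 mm².
σ = F/A = 5770000/11690 = 493.6 MPa.
n = 605/493.6 = 1.226.

n = 1.23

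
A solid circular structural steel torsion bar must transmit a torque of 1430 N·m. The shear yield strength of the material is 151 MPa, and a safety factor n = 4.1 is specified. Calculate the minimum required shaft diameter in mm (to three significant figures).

d = 58.3 mm

Allowable shear stress τ_allow = 151/4.1 = 36.83 MPa.
For a solid shaft τ = 16T/(πd³), so d³ = 16T/(π τ_allow) = 16×1430000/(π×36.83) = 197700 mm³.
d = (197700)^(1/3) = 58.26 mm.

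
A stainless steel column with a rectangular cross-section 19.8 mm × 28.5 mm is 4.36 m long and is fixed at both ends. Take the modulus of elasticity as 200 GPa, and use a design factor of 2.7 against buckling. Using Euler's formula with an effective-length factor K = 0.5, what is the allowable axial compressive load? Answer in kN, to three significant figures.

P_allow = 2.84 kN

Buckling occurs about the weak axis: I_min = h·b³/12 = 28.5×19.8³/12 = 18440 mm⁴ (b = 19.8 mm is the smaller dimension).
Effective length L_e = KL = 0.5×4.36 m = 2180 mm.
Euler critical load P_cr = π²EI/L_e² = π²×200000×18440/2180² = 7657 N.
P_allow = P_cr/n = 7657/2.7 = 2836 N.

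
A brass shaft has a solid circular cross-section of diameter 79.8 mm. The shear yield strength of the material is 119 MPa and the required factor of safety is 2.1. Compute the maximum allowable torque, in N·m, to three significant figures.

T_allow = 5650 N·m

τ_allow = 119/2.1 = 56.67 MPa.
For a solid shaft T_allow = τ_allow·πd³/16; πd³/16 = π×79.8³/16 = 99780 mm³.
T_allow = 56.67×99780 = 5.654×10^6 N·mm = 5654 N·m.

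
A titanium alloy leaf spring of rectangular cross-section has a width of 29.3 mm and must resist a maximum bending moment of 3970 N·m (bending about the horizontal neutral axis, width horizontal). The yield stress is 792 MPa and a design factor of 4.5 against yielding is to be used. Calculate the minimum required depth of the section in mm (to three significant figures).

h = 68.0 mm

σ_allow = 792/4.5 = 176.0 MPa.
For a rectangular section σ = 6M/(bh²), so h² = 6M/(b σ_allow) = 6×3970000/(29.3×176.0) = 4619 mm².
h = 67.96 mm.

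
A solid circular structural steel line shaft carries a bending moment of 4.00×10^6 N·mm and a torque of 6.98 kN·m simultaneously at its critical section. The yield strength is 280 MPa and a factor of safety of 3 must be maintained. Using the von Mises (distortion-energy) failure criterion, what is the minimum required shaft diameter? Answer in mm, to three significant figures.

d = 92.5 mm

σ_allow = σ_y/n = 280/3 = 93.33 MPa.
For a solid shaft σ_b = 32M/(πd³) and τ = 16T/(πd³), so the von Mises stress is σ' = (16/πd³)·√(4M²+3T²).
√(4M²+3T²) = √(4×(4.000×10^6)² + 3×(6.980×10^6)²) = 1.450×10^7 N·mm.
d³ = 16×1.450×10^7/(π×93.33) = 791100 mm³.
d = 92.48 mm.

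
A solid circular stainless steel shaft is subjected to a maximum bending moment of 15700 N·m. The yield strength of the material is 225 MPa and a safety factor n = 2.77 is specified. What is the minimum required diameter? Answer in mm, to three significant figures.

σ_allow = 225/2.77 = 81.23 MPa.
For a solid circular section σ = 32M/(πd³), so d³ = 32M/(π σ_allow) = 32×1.5700×10^7/(π×81.23) = 1.969×10^6 mm³.
d = 125.3 mm.

d = 125 mm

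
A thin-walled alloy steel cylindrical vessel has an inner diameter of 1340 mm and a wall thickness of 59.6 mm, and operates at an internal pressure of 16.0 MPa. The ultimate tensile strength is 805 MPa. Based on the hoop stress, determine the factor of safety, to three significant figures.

n = 4.48

σ_h = pD/(2t) = 16.0×1340/(2×59.6) = 179.9 MPa.
n = 805/179.9 = 4.476.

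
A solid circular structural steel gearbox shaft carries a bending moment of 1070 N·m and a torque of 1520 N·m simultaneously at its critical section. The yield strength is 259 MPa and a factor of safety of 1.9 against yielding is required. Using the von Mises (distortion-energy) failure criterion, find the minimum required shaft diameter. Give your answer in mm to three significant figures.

σ_allow = σ_y/n = 259/1.9 = 136.3 MPa.
For a solid shaft σ_b = 32M/(πd³) and τ = 16T/(πd³), so the von Mises stress is σ' = (16/πd³)·√(4M²+3T²).
√(4M²+3T²) = √(4×(1.070×10^6)² + 3×(1.520×10^6)²) = 3.393×10^6 N·mm.
d³ = 16×3.393×10^6/(π×136.3) = 126800 mm³.
d = 50.23 mm.

d = 50.2 mm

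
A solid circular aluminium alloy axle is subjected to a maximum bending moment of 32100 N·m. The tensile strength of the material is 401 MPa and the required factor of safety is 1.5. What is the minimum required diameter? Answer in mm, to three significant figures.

σ_allow = 401/1.5 = 267.3 MPa.
For a solid circular section σ = 32M/(πd³), so d³ = 32M/(π σ_allow) = 32×3.2100×10^7/(π×267.3) = 1.223×10^6 mm³.
d = 106.9 mm.

d = 107 mm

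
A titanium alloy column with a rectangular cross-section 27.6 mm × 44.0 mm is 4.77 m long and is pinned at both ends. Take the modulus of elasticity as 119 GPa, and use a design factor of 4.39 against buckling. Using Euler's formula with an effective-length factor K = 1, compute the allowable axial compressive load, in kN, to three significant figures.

P_allow = 0.906 kN

Buckling occurs about the weak axis: I_min = h·b³/12 = 44.0×27.6³/12 = 77090 mm⁴ (b = 27.6 mm is the smaller dimension).
Effective length L_e = KL = 1×4.77 m = 4770 mm.
Euler critical load P_cr = π²EI/L_e² = π²×119000×77090/4770² = 3979 N.
P_allow = P_cr/n = 3979/4.39 = 906.5 N.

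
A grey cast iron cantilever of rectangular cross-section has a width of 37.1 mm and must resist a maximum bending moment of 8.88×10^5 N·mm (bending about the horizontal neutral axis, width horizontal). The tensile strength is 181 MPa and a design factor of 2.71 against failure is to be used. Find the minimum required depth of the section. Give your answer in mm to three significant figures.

h = 46.4 mm

σ_allow = 181/2.71 = 66.79 MPa.
For a rectangular section σ = 6M/(bh²), so h² = 6M/(b σ_allow) = 6×888000/(37.1×66.79) = 2150 mm².
h = 46.37 mm.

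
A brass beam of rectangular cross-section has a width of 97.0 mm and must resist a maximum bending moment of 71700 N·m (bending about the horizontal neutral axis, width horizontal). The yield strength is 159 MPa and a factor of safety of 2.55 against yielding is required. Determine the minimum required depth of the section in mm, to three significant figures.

h = 267 mm

σ_allow = 159/2.55 = 62.35 MPa.
For a rectangular section σ = 6M/(bh²), so h² = 6M/(b σ_allow) = 6×7.1700×10^7/(97.0×62.35) = 71130 mm².
h = 266.7 mm.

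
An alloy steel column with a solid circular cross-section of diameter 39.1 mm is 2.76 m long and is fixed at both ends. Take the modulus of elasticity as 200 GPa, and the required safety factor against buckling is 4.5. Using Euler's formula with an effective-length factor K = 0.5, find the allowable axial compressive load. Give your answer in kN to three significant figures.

P_allow = 26.4 kN

I = πd⁴/64 = π×39.1⁴/64 = 114700 mm⁴.
Effective length L_e = KL = 0.5×2.76 m = 1380 mm.
Euler critical load P_cr = π²EI/L_e² = π²×200000×114700/1380² = 118900 N.
P_allow = P_cr/n = 118900/4.5 = 26430 N.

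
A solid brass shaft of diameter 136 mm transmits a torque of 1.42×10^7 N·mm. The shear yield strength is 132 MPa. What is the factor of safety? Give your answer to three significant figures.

n = 4.59

τ = 16T/(πd³) = 16×1.4200×10^7/(π×136³) = 28.75 MPa.
n = τ_limit/τ = 132/28.75 = 4.591.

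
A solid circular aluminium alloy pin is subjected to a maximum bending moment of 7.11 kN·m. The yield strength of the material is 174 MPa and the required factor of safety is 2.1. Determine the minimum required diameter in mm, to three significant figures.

σ_allow = 174/2.1 = 82.86 MPa.
For a solid circular section σ = 32M/(πd³), so d³ = 32M/(π σ_allow) = 32×7110000/(π×82.86) = 874100 mm³.
d = 95.61 mm.

d = 95.6 mm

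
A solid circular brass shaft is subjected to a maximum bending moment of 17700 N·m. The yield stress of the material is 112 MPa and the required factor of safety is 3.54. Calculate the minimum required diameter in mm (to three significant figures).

d = 179 mm

σ_allow = 112/3.54 = 31.64 MPa.
For a solid circular section σ = 32M/(πd³), so d³ = 32M/(π σ_allow) = 32×1.7700×10^7/(π×31.64) = 5.698×10^6 mm³.
d = 178.6 mm.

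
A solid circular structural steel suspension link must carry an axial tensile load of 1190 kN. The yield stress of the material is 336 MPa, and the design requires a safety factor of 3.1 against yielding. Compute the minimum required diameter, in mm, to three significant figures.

Allowable stress σ_allow = 336/3.1 = 108.4 MPa.
Required area A = F/σ_allow = 1190000/108.4 = 10980 mm².
A = πd²/4 → d = √(4A/π) = 118.2 mm.

d = 118 mm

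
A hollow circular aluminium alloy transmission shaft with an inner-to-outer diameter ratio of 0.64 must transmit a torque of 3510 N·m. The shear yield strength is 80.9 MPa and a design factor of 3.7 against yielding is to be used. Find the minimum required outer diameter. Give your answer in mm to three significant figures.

τ_allow = 80.9/3.7 = 21.86 MPa.
For a hollow shaft τ = 16T/[πd_o³(1−k⁴)] with k = 0.64, so 1−k⁴ = 0.8322.
d_o³ = 16T/[π τ_allow (1−k⁴)] = 16×3510000/(π×21.86×0.8322) = 982400 mm³.
d_o = 99.41 mm.

d_o = 99.4 mm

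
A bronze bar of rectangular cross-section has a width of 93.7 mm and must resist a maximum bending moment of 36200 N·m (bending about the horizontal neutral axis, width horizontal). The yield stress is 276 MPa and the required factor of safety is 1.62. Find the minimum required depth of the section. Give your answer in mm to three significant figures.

h = 117 mm

σ_allow = 276/1.62 = 170.4 MPa.
For a rectangular section σ = 6M/(bh²), so h² = 6M/(b σ_allow) = 6×3.6200×10^7/(93.7×170.4) = 13610 mm².
h = 116.6 mm.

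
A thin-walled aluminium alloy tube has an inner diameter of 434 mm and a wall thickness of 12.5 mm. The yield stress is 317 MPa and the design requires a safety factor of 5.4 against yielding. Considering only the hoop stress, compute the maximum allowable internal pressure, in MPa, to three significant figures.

p_allow = 3.38 MPa

σ_allow = 317/5.4 = 58.70 MPa.
σ_h = pD/(2t) → p_allow = 2σ_allow t/D = 2×58.70×12.5/434 = 3.382 MPa.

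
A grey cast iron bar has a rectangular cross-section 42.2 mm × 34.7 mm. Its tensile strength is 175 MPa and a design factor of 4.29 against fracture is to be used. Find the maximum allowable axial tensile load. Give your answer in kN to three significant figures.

σ_allow = 175/4.29 = 40.79 MPa.
A = 42.2×34.7 = 1464 mm².
F_allow = σ_allow × A = 40.79×1464 = 59730 N.

F_allow = 59.7 kN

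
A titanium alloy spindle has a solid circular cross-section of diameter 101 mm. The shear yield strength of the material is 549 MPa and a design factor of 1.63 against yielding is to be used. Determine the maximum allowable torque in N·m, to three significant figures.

T_allow = 68100 N·m

τ_allow = 549/1.63 = 336.8 MPa.
For a solid shaft T_allow = τ_allow·πd³/16; πd³/16 = π×101³/16 = 202300 mm³.
T_allow = 336.8×202300 = 6.814×10^7 N·mm = 68140 N·m.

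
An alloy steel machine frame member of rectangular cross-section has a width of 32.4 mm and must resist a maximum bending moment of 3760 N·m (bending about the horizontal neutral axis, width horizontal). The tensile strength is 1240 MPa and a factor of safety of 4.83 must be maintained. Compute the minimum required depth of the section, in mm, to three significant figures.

h = 52.1 mm

σ_allow = 1240/4.83 = 256.7 MPa.
For a rectangular section σ = 6M/(bh²), so h² = 6M/(b σ_allow) = 6×3760000/(32.4×256.7) = 2712 mm².
h = 52.08 mm.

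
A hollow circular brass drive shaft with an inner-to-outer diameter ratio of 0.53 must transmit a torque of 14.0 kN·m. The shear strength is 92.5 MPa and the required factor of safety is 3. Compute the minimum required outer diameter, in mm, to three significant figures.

τ_allow = 92.5/3 = 30.83 MPa.
For a hollow shaft τ = 16T/[πd_o³(1−k⁴)] with k = 0.53, so 1−k⁴ = 0.9211.
d_o³ = 16T/[π τ_allow (1−k⁴)] = 16×1.4000×10^7/(π×30.83×0.9211) = 2.511×10^6 mm³.
d_o = 135.9 mm.

d_o = 136 mm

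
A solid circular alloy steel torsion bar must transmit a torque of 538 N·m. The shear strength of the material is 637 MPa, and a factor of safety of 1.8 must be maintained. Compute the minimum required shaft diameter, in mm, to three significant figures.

d = 19.8 mm

Allowable shear stress τ_allow = 637/1.8 = 353.9 MPa.
For a solid shaft τ = 16T/(πd³), so d³ = 16T/(π τ_allow) = 16×538000/(π×353.9) = 7743 mm³.
d = (7743)^(1/3) = 19.78 mm.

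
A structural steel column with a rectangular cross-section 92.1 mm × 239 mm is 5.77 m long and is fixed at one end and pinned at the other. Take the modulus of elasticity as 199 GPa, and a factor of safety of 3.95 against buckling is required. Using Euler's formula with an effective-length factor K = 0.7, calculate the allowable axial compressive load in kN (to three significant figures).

Buckling occurs about the weak axis: I_min = h·b³/12 = 239×92.1³/12 = 1.556×10^7 mm⁴ (b = 92.1 mm is the smaller dimension).
Effective length L_e = KL = 0.7×5.77 m = 4039 mm.
Euler critical load P_cr = π²EI/L_e² = π²×199000×1.556×10^7/4039² = 1.873×10^6 N.
P_allow = P_cr/n = 1.873×10^6/3.95 = 474200 N.

P_allow = 474 kN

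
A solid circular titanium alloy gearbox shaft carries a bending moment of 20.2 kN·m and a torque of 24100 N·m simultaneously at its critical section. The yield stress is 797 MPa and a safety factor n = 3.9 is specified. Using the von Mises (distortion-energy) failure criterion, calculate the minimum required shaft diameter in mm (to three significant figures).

σ_allow = σ_y/n = 797/3.9 = 204.4 MPa.
For a solid shaft σ_b = 32M/(πd³) and τ = 16T/(πd³), so the von Mises stress is σ' = (16/πd³)·√(4M²+3T²).
√(4M²+3T²) = √(4×(2.020×10^7)² + 3×(2.410×10^7)²) = 5.809×10^7 N·mm.
d³ = 16×5.809×10^7/(π×204.4) = 1.448×10^6 mm³.
d = 113.1 mm.

d = 113 mm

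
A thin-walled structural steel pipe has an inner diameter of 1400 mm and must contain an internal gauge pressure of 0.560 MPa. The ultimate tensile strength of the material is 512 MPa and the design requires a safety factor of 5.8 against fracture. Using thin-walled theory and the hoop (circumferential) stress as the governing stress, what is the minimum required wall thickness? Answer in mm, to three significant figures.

t = 4.44 mm

σ_allow = 512/5.8 = 88.28 MPa.
Hoop stress σ_h = pD/(2t), so t = pD/(2σ_allow) = 0.560×1400/(2×88.28) = 4.441 mm.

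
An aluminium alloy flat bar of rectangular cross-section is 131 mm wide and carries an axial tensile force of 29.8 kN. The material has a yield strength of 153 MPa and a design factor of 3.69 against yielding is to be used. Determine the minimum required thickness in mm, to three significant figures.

t = 5.49 mm

σ_allow = 153/3.69 = 41.46 MPa.
Required area A = F/σ_allow = 29800/41.46 = 718.7 mm².
t = A/w = 718.7/131 = 5.486 mm.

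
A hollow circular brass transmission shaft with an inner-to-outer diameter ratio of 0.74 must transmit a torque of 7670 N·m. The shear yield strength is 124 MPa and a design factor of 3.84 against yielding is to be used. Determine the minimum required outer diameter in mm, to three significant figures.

τ_allow = 124/3.84 = 32.29 MPa.
For a hollow shaft τ = 16T/[πd_o³(1−k⁴)] with k = 0.74, so 1−k⁴ = 0.7001.
d_o³ = 16T/[π τ_allow (1−k⁴)] = 16×7670000/(π×32.29×0.7001) = 1.728×10^6 mm³.
d_o = 120.0 mm.

d_o = 120 mm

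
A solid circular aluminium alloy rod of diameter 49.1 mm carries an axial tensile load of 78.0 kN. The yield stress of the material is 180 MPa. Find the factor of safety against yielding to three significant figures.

n = 4.37

A = πd²/4 = 1893 mm².
σ = F/A = 78000/1893 = 41.19 MPa.
n = 180/41.19 = 4.369.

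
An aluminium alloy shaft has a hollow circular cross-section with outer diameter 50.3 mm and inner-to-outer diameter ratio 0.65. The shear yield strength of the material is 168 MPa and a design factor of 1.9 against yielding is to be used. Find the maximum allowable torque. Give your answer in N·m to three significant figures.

T_allow = 1820 N·m

τ_allow = 168/1.9 = 88.42 MPa.
For a hollow shaft T_allow = τ_allow·πd_o³(1−k⁴)/16 with 1−k⁴ = 0.8215, so πd_o³(1−k⁴)/16 = 20530 mm³.
T_allow = 88.42×20530 = 1.815×10^6 N·mm = 1815 N·m.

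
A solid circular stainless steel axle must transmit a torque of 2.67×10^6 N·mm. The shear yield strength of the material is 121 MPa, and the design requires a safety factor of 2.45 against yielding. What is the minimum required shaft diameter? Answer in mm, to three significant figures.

Allowable shear stress τ_allow = 121/2.45 = 49.39 MPa.
For a solid shaft τ = 16T/(πd³), so d³ = 16T/(π τ_allow) = 16×2670000/(π×49.39) = 275300 mm³.
d = (275300)^(1/3) = 65.06 mm.

d = 65.1 mm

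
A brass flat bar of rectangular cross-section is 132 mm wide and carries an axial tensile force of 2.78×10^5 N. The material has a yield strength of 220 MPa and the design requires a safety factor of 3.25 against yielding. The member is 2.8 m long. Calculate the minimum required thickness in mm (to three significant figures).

t = 31.1 mm

σ_allow = 220/3.25 = 67.69 MPa.
Required area A = F/σ_allow = 278000/67.69 = 4107 mm².
t = A/w = 4107/132 = 31.11 mm.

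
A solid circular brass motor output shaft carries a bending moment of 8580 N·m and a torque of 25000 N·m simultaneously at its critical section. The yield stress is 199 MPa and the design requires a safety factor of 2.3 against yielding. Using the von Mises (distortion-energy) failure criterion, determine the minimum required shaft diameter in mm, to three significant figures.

d = 140 mm

σ_allow = σ_y/n = 199/2.3 = 86.52 MPa.
For a solid shaft σ_b = 32M/(πd³) and τ = 16T/(πd³), so the von Mises stress is σ' = (16/πd³)·√(4M²+3T²).
√(4M²+3T²) = √(4×(8.580×10^6)² + 3×(2.500×10^7)²) = 4.658×10^7 N·mm.
d³ = 16×4.658×10^7/(π×86.52) = 2.742×10^6 mm³.
d = 140.0 mm.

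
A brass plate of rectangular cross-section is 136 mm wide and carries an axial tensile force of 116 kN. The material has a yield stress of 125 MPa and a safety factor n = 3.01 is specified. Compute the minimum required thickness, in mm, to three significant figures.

t = 20.5 mm

σ_allow = 125/3.01 = 41.53 MPa.
Required area A = F/σ_allow = 116000/41.53 = 2793 mm².
t = A/w = 2793/136 = 20.54 mm.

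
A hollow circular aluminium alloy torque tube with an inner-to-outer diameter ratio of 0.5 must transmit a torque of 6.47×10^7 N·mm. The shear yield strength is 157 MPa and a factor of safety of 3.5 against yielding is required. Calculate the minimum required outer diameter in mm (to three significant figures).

d_o = 199 mm

τ_allow = 157/3.5 = 44.86 MPa.
For a hollow shaft τ = 16T/[πd_o³(1−k⁴)] with k = 0.5, so 1−k⁴ = 0.9375.
d_o³ = 16T/[π τ_allow (1−k⁴)] = 16×6.4700×10^7/(π×44.86×0.9375) = 7.836×10^6 mm³.
d_o = 198.6 mm.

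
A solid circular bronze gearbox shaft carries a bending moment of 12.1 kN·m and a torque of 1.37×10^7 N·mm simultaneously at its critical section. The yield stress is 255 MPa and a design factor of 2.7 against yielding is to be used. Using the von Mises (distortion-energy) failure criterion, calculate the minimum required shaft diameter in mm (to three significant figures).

d = 122 mm

σ_allow = σ_y/n = 255/2.7 = 94.44 MPa.
For a solid shaft σ_b = 32M/(πd³) and τ = 16T/(πd³), so the von Mises stress is σ' = (16/πd³)·√(4M²+3T²).
√(4M²+3T²) = √(4×(1.210×10^7)² + 3×(1.370×10^7)²) = 3.389×10^7 N·mm.
d³ = 16×3.389×10^7/(π×94.44) = 1.828×10^6 mm³.
d = 122.3 mm.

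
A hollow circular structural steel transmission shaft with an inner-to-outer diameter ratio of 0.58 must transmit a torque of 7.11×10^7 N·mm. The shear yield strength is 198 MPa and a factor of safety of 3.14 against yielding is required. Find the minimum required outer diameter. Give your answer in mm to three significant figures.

d_o = 186 mm

τ_allow = 198/3.14 = 63.06 MPa.
For a hollow shaft τ = 16T/[πd_o³(1−k⁴)] with k = 0.58, so 1−k⁴ = 0.8868.
d_o³ = 16T/[π τ_allow (1−k⁴)] = 16×7.1100×10^7/(π×63.06×0.8868) = 6.475×10^6 mm³.
d_o = 186.4 mm.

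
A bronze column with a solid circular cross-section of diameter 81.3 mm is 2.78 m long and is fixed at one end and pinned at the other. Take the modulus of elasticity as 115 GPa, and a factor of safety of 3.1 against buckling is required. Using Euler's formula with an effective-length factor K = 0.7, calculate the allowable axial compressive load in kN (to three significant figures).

P_allow = 207 kN

I = πd⁴/64 = π×81.3⁴/64 = 2.145×10^6 mm⁴.
Effective length L_e = KL = 0.7×2.78 m = 1946 mm.
Euler critical load P_cr = π²EI/L_e² = π²×115000×2.145×10^6/1946² = 642800 N.
P_allow = P_cr/n = 642800/3.1 = 207300 N.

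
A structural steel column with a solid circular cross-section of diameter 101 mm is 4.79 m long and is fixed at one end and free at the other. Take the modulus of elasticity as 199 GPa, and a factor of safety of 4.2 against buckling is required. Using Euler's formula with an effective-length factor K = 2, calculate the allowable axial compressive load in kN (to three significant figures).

I = πd⁴/64 = π×101⁴/64 = 5.108×10^6 mm⁴.
Effective length L_e = KL = 2×4.79 m = 9580 mm.
Euler critical load P_cr = π²EI/L_e² = π²×199000×5.108×10^6/9580² = 109300 N.
P_allow = P_cr/n = 109300/4.2 = 26030 N.

P_allow = 26.0 kN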